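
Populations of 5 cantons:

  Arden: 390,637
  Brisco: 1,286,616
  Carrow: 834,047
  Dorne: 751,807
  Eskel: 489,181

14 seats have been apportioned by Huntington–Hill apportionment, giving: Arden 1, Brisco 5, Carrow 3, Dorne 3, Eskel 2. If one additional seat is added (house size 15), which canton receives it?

Priority for the next seat is population ÷ (√(s·(s+1))).
Priorities: Arden 276222.072, Brisco 234902.869, Carrow 240768.630, Dorne 217027.987, Eskel 199707.307.
Highest priority: Arden.

Arden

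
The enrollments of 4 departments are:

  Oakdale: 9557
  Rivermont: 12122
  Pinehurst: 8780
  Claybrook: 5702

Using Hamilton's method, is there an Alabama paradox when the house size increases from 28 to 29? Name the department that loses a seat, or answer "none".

At 28 seats: Oakdale 7, Rivermont 9, Pinehurst 7, Claybrook 5.
At 29 seats: Oakdale 8, Rivermont 10, Pinehurst 7, Claybrook 4.
Claybrook drops from 5 to 4.

Claybrook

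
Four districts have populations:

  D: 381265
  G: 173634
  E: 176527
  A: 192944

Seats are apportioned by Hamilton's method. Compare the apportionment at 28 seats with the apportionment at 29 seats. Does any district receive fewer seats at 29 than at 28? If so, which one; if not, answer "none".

At 28 seats: D 12, G 5, E 5, A 6.
At 29 seats: D 12, G 5, E 6, A 6.
No district's allocation decreased.

none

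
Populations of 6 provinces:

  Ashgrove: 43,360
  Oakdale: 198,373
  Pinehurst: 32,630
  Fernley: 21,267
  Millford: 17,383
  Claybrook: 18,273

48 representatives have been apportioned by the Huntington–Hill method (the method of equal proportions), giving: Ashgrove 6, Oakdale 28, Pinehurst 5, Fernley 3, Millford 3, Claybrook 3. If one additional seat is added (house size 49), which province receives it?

Oakdale

Priority for the next seat is population ÷ (√(s·(s+1))).
Priorities: Ashgrove 6690.593, Oakdale 6961.528, Pinehurst 5957.396, Fernley 6139.254, Millford 5018.040, Claybrook 5274.961.
Highest priority: Oakdale.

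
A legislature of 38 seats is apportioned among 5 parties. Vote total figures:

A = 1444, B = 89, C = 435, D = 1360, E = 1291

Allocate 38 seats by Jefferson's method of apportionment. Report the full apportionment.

Standard divisor 4619/38 ≈ 121.553; standard quotas: A 11.880, B 0.732, C 3.579, D 11.189, E 10.621.
Rounding down gives 11, 0, 3, 11, 10 = 35 seats, so the divisor must be adjusted.
With modified divisor 112: modified quotas A 12.893, B 0.795, C 3.884, D 12.143, E 11.527.
Rounding down: A 12, B 0, C 3, D 12, E 11 (total 38).

A 12, B 0, C 3, D 12, E 11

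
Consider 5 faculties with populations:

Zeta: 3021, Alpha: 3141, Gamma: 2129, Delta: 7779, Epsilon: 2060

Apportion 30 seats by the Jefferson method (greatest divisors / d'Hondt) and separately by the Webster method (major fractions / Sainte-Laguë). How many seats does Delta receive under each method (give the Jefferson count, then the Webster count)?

14 and 13

Jefferson: Zeta 5, Alpha 5, Gamma 3, Delta 14, Epsilon 3.
Webster: Zeta 5, Alpha 5, Gamma 4, Delta 13, Epsilon 3.
Delta gets 14 under Jefferson and 13 under Webster.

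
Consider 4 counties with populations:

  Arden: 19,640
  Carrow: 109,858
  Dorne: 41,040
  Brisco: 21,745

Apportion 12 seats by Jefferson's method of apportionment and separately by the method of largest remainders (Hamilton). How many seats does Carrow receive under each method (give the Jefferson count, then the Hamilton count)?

Jefferson: Arden 1, Carrow 8, Dorne 2, Brisco 1.
Hamilton: Arden 1, Carrow 7, Dorne 3, Brisco 1.
Carrow gets 8 under Jefferson and 7 under Hamilton.

8 and 7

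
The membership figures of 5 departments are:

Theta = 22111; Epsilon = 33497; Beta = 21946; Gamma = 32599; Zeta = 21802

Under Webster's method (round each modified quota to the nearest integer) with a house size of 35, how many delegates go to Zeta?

Standard divisor 131955/35 ≈ 3770.143; standard quotas: Theta 5.865, Epsilon 8.885, Beta 5.821, Gamma 8.647, Zeta 5.783.
Rounding to the nearest integer gives 6, 9, 6, 9, 6 = 36 seats, so the divisor must be adjusted.
With modified divisor 3900: modified quotas Theta 5.669, Epsilon 8.589, Beta 5.627, Gamma 8.359, Zeta 5.590.
Rounding to the nearest integer: Theta 6, Epsilon 9, Beta 6, Gamma 8, Zeta 6 (total 35).
Zeta receives 6.

6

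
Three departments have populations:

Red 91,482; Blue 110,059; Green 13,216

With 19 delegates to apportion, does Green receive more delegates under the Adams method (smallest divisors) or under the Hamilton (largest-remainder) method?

Adams

Adams: Red 8, Blue 9, Green 2.
Hamilton: Red 8, Blue 10, Green 1.
Green gets 2 under Adams and 1 under Hamilton.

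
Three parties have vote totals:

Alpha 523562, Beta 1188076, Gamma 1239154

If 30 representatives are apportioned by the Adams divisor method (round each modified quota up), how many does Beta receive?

12

Standard divisor 2950792/30 ≈ 98359.733; standard quotas: Alpha 5.323, Beta 12.079, Gamma 12.598.
Rounding up gives 6, 13, 13 = 32 seats, so the divisor must be adjusted.
With modified divisor 104000: modified quotas Alpha 5.034, Beta 11.424, Gamma 11.915.
Rounding up: Alpha 6, Beta 12, Gamma 12 (total 30).
Beta receives 12.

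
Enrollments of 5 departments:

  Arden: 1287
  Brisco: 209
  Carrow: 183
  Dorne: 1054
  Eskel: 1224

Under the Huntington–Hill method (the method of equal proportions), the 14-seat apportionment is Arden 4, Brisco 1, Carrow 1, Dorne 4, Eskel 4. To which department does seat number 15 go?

Arden

Priority for the next seat is population ÷ (√(s·(s+1))).
Priorities: Arden 287.782, Brisco 147.785, Carrow 129.401, Dorne 235.682, Eskel 273.695.
Highest priority: Arden.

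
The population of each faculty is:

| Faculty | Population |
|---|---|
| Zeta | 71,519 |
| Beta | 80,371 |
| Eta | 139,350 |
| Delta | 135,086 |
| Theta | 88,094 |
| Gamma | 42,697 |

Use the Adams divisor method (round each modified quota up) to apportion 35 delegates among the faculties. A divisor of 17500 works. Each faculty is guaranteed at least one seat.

With modified divisor 17500: modified quotas Zeta 4.087, Beta 4.593, Eta 7.963, Delta 7.719, Theta 5.034, Gamma 2.440.
Rounding up: Zeta 5, Beta 5, Eta 8, Delta 8, Theta 6, Gamma 3 (total 35).

Zeta 5; Beta 5; Eta 8; Delta 8; Theta 6; Gamma 3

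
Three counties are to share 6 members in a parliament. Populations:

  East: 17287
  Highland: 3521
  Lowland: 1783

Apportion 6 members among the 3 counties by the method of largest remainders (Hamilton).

The standard divisor is 22591/6 ≈ 3765.167.
Standard quotas: East 4.5913, Highland 0.9352, Lowland 0.4736.
Lower quotas: East 4, Highland 0, Lowland 0 (sum 4, leaving 2 seats).
Remainders in descending order: Highland 0.9352, East 0.5913, Lowland 0.4736.
The surplus seats go to Highland, East.

East 5; Highland 1; Lowland 0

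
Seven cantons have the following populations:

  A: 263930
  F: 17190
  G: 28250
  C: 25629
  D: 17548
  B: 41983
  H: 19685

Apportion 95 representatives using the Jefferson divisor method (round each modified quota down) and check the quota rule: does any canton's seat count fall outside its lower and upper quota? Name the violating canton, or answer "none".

Standard quotas: A 60.532, F 3.943, G 6.479, C 5.878, D 4.025, B 9.629, H 4.515.
Jefferson allocation: A 62, F 4, G 6, C 6, D 4, B 9, H 4.
A has quota 60.532 (lower 60, upper 61) but receives 62 — outside the quota interval.

A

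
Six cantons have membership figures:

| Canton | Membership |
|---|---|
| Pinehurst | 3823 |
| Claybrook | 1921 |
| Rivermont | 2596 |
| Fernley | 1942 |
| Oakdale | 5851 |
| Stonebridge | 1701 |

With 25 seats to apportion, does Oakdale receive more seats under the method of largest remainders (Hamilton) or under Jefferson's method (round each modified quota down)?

Jefferson

Hamilton: Pinehurst 5, Claybrook 3, Rivermont 4, Fernley 3, Oakdale 8, Stonebridge 2.
Jefferson: Pinehurst 5, Claybrook 2, Rivermont 4, Fernley 3, Oakdale 9, Stonebridge 2.
Oakdale gets 8 under Hamilton and 9 under Jefferson.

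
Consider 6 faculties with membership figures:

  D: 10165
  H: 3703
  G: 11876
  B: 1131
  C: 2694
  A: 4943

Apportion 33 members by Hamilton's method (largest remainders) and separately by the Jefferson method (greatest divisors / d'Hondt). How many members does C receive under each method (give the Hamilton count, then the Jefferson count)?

Hamilton: D 10, H 3, G 11, B 1, C 3, A 5.
Jefferson: D 10, H 3, G 12, B 1, C 2, A 5.
C gets 3 under Hamilton and 2 under Jefferson.

3 and 2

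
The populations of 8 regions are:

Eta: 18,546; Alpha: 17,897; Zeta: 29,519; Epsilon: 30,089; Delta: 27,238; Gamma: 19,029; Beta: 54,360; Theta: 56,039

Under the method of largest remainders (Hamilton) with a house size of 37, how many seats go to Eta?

The standard divisor is 252717/37 ≈ 6830.189.
Standard quotas: Eta 2.7153, Alpha 2.6203, Zeta 4.3218, Epsilon 4.4053, Delta 3.9879, Gamma 2.7860, Beta 7.9588, Theta 8.2046.
Lower quotas: Eta 2, Alpha 2, Zeta 4, Epsilon 4, Delta 3, Gamma 2, Beta 7, Theta 8 (sum 32, leaving 5 seats).
Remainders in descending order: Delta 0.9879, Beta 0.9588, Gamma 0.7860, Eta 0.7153, Alpha 0.6203, Epsilon 0.4053, Zeta 0.3218, Theta 0.2046.
The surplus seats go to Delta, Beta, Gamma, Eta, Alpha.
Eta receives 3.

3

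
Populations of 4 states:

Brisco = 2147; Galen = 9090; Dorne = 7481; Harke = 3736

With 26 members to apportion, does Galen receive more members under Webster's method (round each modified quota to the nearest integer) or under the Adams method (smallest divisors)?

Webster

Webster: Brisco 2, Galen 11, Dorne 9, Harke 4.
Adams: Brisco 3, Galen 10, Dorne 9, Harke 4.
Galen gets 11 under Webster and 10 under Adams.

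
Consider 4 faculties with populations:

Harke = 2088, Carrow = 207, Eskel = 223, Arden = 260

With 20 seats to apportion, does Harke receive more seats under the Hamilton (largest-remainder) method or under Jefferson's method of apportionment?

Jefferson

Hamilton: Harke 15, Carrow 1, Eskel 2, Arden 2.
Jefferson: Harke 16, Carrow 1, Eskel 1, Arden 2.
Harke gets 15 under Hamilton and 16 under Jefferson.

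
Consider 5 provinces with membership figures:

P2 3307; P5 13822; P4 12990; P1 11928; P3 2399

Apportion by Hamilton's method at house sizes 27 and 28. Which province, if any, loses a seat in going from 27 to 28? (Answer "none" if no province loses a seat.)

P3

At 27 seats: P2 2, P5 8, P4 8, P1 7, P3 2.
At 28 seats: P2 2, P5 9, P4 8, P1 8, P3 1.
P3 drops from 2 to 1.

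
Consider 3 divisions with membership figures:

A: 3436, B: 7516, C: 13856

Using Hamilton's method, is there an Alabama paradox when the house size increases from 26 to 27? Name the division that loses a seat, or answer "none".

At 26 seats: A 4, B 8, C 14.
At 27 seats: A 4, B 8, C 15.
No division's allocation decreased.

none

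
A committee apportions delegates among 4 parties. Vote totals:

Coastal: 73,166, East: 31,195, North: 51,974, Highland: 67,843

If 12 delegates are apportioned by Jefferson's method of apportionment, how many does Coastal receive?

Standard divisor 224178/12 ≈ 18681.5; standard quotas: Coastal 3.916, East 1.670, North 2.782, Highland 3.632.
Rounding down gives 3, 1, 2, 3 = 9 seats, so the divisor must be adjusted.
With modified divisor 16300: modified quotas Coastal 4.489, East 1.914, North 3.189, Highland 4.162.
Rounding down: Coastal 4, East 1, North 3, Highland 4 (total 12).
Coastal receives 4.

4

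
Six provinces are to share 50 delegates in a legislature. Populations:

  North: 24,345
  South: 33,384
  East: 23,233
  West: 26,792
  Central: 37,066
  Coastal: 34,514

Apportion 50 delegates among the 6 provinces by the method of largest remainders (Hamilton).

The standard divisor is 179334/50 ≈ 3586.68.
Standard quotas: North 6.7876, South 9.3078, East 6.4776, West 7.4699, Central 10.3343, Coastal 9.6228.
Lower quotas: North 6, South 9, East 6, West 7, Central 10, Coastal 9 (sum 47, leaving 3 seats).
Remainders in descending order: North 0.7876, Coastal 0.6228, East 0.4776, West 0.4699, Central 0.3343, South 0.3078.
The surplus seats go to North, Coastal, East.

North 7, South 9, East 7, West 7, Central 10, Coastal 10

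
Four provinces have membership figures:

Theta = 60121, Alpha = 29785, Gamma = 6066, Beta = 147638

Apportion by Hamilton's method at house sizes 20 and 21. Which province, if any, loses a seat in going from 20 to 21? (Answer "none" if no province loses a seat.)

Gamma

At 20 seats: Theta 5, Alpha 2, Gamma 1, Beta 12.
At 21 seats: Theta 5, Alpha 3, Gamma 0, Beta 13.
Gamma drops from 1 to 0.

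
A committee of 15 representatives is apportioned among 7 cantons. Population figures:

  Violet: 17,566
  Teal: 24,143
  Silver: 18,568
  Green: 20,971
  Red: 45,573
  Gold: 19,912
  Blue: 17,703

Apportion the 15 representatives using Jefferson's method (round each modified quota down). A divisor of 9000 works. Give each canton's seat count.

Violet 1; Teal 2; Silver 2; Green 2; Red 5; Gold 2; Blue 1

With modified divisor 9000: modified quotas Violet 1.952, Teal 2.683, Silver 2.063, Green 2.330, Red 5.064, Gold 2.212, Blue 1.967.
Rounding down: Violet 1, Teal 2, Silver 2, Green 2, Red 5, Gold 2, Blue 1 (total 15).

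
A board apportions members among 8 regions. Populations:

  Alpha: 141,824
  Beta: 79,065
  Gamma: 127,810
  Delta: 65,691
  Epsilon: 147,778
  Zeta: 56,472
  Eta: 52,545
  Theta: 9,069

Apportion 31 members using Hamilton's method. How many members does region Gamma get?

6

Standard divisor: 680254 ÷ 31 ≈ 21943.677.
Standard quotas: Alpha 6.4631, Beta 3.6031, Gamma 5.8245, Delta 2.9936, Epsilon 6.7344, Zeta 2.5735, Eta 2.3945, Theta 0.4133.
Lower quotas: Alpha 6, Beta 3, Gamma 5, Delta 2, Epsilon 6, Zeta 2, Eta 2, Theta 0 (sum 26, leaving 5 seats).
Remainders in descending order: Delta 0.9936, Gamma 0.8245, Epsilon 0.7344, Beta 0.6031, Zeta 0.5735, Alpha 0.4631, Theta 0.4133, Eta 0.3945.
The surplus seats go to Delta, Gamma, Epsilon, Beta, Zeta.
Gamma receives 6.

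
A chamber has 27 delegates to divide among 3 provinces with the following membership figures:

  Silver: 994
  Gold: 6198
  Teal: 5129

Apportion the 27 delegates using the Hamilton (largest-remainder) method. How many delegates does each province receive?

Silver 2; Gold 14; Teal 11

The standard divisor is 12321/27 ≈ 456.333.
Standard quotas: Silver 2.1782, Gold 13.5822, Teal 11.2396.
Lower quotas: Silver 2, Gold 13, Teal 11 (sum 26, leaving 1 seat).
Remainders in descending order: Gold 0.5822, Teal 0.2396, Silver 0.1782.
The surplus seat goes to Gold.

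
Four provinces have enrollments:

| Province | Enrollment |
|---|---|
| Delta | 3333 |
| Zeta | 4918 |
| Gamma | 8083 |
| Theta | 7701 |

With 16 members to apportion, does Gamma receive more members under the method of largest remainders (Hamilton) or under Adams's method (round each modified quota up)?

Hamilton: Delta 2, Zeta 3, Gamma 6, Theta 5.
Adams: Delta 3, Zeta 3, Gamma 5, Theta 5.
Gamma gets 6 under Hamilton and 5 under Adams.

Hamilton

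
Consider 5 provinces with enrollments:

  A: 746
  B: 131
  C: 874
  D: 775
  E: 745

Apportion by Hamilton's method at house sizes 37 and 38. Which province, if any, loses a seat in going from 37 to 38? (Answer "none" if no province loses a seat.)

B

At 37 seats: A 8, B 2, C 10, D 9, E 8.
At 38 seats: A 9, B 1, C 10, D 9, E 9.
B drops from 2 to 1.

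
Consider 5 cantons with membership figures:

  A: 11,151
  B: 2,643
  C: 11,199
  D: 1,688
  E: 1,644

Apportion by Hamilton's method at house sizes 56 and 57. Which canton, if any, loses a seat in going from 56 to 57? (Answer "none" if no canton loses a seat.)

At 56 seats: A 22, B 5, C 22, D 4, E 3.
At 57 seats: A 23, B 5, C 23, D 3, E 3.
D drops from 4 to 3.

D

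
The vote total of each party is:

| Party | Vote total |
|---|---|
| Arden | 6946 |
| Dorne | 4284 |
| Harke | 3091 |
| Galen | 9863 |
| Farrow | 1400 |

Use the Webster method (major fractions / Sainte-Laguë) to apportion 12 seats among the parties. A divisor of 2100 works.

With modified divisor 2100: modified quotas Arden 3.308, Dorne 2.040, Harke 1.472, Galen 4.697, Farrow 0.667.
Rounding to the nearest integer: Arden 3, Dorne 2, Harke 1, Galen 5, Farrow 1 (total 12).

Arden 3, Dorne 2, Harke 1, Galen 5, Farrow 1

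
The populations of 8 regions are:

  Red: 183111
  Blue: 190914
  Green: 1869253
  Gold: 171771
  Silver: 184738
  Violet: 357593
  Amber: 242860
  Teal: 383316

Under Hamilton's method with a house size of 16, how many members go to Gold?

1

Standard divisor: 3583556 ÷ 16 ≈ 223972.25.
Standard quotas: Red 0.8176, Blue 0.8524, Green 8.3459, Gold 0.7669, Silver 0.8248, Violet 1.5966, Amber 1.0843, Teal 1.7114.
Lower quotas: Red 0, Blue 0, Green 8, Gold 0, Silver 0, Violet 1, Amber 1, Teal 1 (sum 11, leaving 5 seats).
Remainders in descending order: Blue 0.8524, Silver 0.8248, Red 0.8176, Gold 0.7669, Teal 0.7114, Violet 0.5966, Green 0.3459, Amber 0.0843.
The surplus seats go to Blue, Silver, Red, Gold, Teal.
Gold receives 1.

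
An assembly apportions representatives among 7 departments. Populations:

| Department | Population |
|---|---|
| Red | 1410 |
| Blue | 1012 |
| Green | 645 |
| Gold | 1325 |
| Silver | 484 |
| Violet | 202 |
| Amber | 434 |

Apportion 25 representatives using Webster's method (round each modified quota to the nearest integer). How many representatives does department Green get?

3

Standard divisor 5512/25 ≈ 220.48; standard quotas: Red 6.395, Blue 4.590, Green 2.925, Gold 6.010, Silver 2.195, Violet 0.916, Amber 1.968.
Rounding to the nearest integer gives Red 6, Blue 5, Green 3, Gold 6, Silver 2, Violet 1, Amber 2 — total 25, matching the house size, so no adjustment is needed.
Green receives 3.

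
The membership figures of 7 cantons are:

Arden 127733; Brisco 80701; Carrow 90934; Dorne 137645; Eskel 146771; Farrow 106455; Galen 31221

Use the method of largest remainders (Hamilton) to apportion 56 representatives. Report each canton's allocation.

Arden: 10; Brisco: 6; Carrow: 7; Dorne: 11; Eskel: 11; Farrow: 8; Galen: 3

Standard divisor: 721460 ÷ 56 ≈ 12883.214.
Standard quotas: Arden 9.9147, Brisco 6.2640, Carrow 7.0583, Dorne 10.6841, Eskel 11.3924, Farrow 8.2631, Galen 2.4234.
Lower quotas: Arden 9, Brisco 6, Carrow 7, Dorne 10, Eskel 11, Farrow 8, Galen 2 (sum 53, leaving 3 seats).
Remainders in descending order: Arden 0.9147, Dorne 0.6841, Galen 0.4234, Eskel 0.3924, Brisco 0.2640, Farrow 0.2631, Carrow 0.0583.
The surplus seats go to Arden, Dorne, Galen.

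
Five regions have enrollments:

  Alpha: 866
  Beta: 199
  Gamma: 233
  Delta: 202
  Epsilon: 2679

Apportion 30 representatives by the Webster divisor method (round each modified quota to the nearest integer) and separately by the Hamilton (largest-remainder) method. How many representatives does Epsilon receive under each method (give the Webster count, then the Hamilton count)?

20 and 19

Webster: Alpha 6, Beta 1, Gamma 2, Delta 1, Epsilon 20.
Hamilton: Alpha 6, Beta 1, Gamma 2, Delta 2, Epsilon 19.
Epsilon gets 20 under Webster and 19 under Hamilton.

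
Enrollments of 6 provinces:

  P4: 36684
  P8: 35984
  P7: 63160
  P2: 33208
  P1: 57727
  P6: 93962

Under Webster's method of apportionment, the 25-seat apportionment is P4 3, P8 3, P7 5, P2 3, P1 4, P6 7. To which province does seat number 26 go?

Priority for the next seat is population ÷ (current seats + 0.5).
Priorities: P4 10481.143, P8 10281.143, P7 11483.636, P2 9488.000, P1 12828.222, P6 12528.267.
Highest priority: P1.

P1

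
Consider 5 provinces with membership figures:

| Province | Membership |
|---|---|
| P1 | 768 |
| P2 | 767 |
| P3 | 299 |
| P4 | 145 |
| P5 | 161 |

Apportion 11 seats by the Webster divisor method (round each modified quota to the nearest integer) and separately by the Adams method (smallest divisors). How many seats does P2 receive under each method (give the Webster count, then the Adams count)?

4 and 3

Webster: P1 4, P2 4, P3 1, P4 1, P5 1.
Adams: P1 4, P2 3, P3 2, P4 1, P5 1.
P2 gets 4 under Webster and 3 under Adams.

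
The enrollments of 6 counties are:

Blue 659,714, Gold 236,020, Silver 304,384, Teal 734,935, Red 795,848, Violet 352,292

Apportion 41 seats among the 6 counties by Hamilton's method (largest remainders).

Blue: 9, Gold: 3, Silver: 4, Teal: 10, Red: 10, Violet: 5

Total 3083193; standard divisor 3083193/41 ≈ 75199.829.
Standard quotas: Blue 8.7728, Gold 3.1386, Silver 4.0477, Teal 9.7731, Red 10.5831, Violet 4.6847.
Lower quotas: Blue 8, Gold 3, Silver 4, Teal 9, Red 10, Violet 4 (sum 38, leaving 3 seats).
Remainders in descending order: Teal 0.7731, Blue 0.7728, Violet 0.6847, Red 0.5831, Gold 0.1386, Silver 0.0477.
The surplus seats go to Teal, Blue, Violet.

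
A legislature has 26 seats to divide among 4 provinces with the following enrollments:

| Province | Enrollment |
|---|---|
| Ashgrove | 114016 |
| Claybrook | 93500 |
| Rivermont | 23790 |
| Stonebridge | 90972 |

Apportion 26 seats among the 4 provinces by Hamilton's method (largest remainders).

Standard divisor: 322278 ÷ 26 ≈ 12395.308.
Standard quotas: Ashgrove 9.1983, Claybrook 7.5432, Rivermont 1.9193, Stonebridge 7.3392.
Lower quotas: Ashgrove 9, Claybrook 7, Rivermont 1, Stonebridge 7 (sum 24, leaving 2 seats).
Remainders in descending order: Rivermont 0.9193, Claybrook 0.5432, Stonebridge 0.3392, Ashgrove 0.1983.
The surplus seats go to Rivermont, Claybrook.

Ashgrove: 9, Claybrook: 8, Rivermont: 2, Stonebridge: 7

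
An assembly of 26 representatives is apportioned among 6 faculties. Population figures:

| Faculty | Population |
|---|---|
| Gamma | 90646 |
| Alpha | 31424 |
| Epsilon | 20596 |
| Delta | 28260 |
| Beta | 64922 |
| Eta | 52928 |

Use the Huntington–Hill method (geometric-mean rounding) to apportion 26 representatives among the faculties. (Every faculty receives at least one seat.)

Gamma: 8, Alpha: 3, Epsilon: 2, Delta: 2, Beta: 6, Eta: 5

With divisor 11686: modified quotas Gamma 7.757, Alpha 2.689, Epsilon 1.762, Delta 2.418, Beta 5.556, Eta 4.529.
Geometric-mean thresholds: Gamma √(7·8)=7.483, Alpha √(2·3)=2.449, Epsilon √(1·2)=1.414, Delta √(2·3)=2.449, Beta √(5·6)=5.477, Eta √(4·5)=4.472.
Each quota rounded against its threshold gives Gamma 8, Alpha 3, Epsilon 2, Delta 2, Beta 6, Eta 5 (total 26).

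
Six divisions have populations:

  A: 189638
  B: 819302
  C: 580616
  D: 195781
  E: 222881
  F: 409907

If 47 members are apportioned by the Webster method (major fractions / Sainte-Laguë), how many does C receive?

11

Standard divisor 2418125/47 ≈ 51449.468; standard quotas: A 3.686, B 15.924, C 11.285, D 3.805, E 4.332, F 7.967.
Rounding to the nearest integer gives A 4, B 16, C 11, D 4, E 4, F 8 — total 47, matching the house size, so no adjustment is needed.
C receives 11.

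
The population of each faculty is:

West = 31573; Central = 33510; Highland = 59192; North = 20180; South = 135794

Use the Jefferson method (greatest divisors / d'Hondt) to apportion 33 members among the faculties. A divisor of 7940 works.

West=3; Central=4; Highland=7; North=2; South=17

With modified divisor 7940: modified quotas West 3.976, Central 4.220, Highland 7.455, North 2.542, South 17.103.
Rounding down: West 3, Central 4, Highland 7, North 2, South 17 (total 33).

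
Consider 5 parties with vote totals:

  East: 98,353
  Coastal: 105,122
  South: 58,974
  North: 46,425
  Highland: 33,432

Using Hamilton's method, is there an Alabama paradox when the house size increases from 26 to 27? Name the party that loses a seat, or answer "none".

Highland

At 26 seats: East 7, Coastal 8, South 4, North 4, Highland 3.
At 27 seats: East 8, Coastal 8, South 5, North 4, Highland 2.
Highland drops from 3 to 2.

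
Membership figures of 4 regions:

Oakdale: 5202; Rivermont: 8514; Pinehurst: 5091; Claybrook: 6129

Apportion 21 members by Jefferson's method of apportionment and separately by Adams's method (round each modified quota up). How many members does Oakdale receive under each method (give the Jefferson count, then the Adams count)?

Jefferson: Oakdale 4, Rivermont 8, Pinehurst 4, Claybrook 5.
Adams: Oakdale 5, Rivermont 7, Pinehurst 4, Claybrook 5.
Oakdale gets 4 under Jefferson and 5 under Adams.

4 and 5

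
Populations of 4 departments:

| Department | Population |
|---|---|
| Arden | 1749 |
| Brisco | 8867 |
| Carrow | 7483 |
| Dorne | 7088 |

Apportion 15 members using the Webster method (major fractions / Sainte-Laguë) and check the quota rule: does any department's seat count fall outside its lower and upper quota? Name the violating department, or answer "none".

Standard quotas: Arden 1.042, Brisco 5.281, Carrow 4.456, Dorne 4.221.
Webster allocation: Arden 1, Brisco 5, Carrow 5, Dorne 4.
Every allocation lies between the lower and upper quota.

none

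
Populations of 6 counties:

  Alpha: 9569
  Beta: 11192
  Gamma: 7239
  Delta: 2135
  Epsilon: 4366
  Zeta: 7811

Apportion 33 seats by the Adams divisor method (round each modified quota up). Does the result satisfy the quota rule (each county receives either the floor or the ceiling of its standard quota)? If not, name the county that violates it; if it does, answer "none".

Standard quotas: Alpha 7.463, Beta 8.729, Gamma 5.646, Delta 1.665, Epsilon 3.405, Zeta 6.092.
Adams allocation: Alpha 7, Beta 8, Gamma 6, Delta 2, Epsilon 4, Zeta 6.
Every allocation lies between the lower and upper quota.

none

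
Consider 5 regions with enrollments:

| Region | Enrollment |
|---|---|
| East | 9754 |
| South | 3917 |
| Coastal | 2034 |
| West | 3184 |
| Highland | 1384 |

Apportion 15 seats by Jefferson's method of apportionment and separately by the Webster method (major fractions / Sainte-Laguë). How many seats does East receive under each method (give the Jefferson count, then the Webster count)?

Jefferson: East 8, South 3, Coastal 1, West 2, Highland 1.
Webster: East 7, South 3, Coastal 2, West 2, Highland 1.
East gets 8 under Jefferson and 7 under Webster.

8 and 7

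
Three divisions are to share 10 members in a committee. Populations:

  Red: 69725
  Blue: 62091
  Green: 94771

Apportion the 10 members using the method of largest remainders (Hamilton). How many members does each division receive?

The standard divisor is 226587/10 ≈ 22658.7.
Standard quotas: Red 3.0772, Blue 2.7403, Green 4.1825.
Lower quotas: Red 3, Blue 2, Green 4 (sum 9, leaving 1 seat).
Remainders in descending order: Blue 0.7403, Green 0.1825, Red 0.0772.
Largest remainder: Blue receives the extra seat.

Red 3, Blue 3, Green 4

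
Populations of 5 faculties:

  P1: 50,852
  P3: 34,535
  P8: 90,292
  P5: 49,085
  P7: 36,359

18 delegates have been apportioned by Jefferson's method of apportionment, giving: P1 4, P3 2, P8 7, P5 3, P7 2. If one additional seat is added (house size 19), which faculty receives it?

P5

Priority for the next seat is population ÷ (current seats + 1).
Priorities: P1 10170.400, P3 11511.667, P8 11286.500, P5 12271.250, P7 12119.667.
Highest priority: P5.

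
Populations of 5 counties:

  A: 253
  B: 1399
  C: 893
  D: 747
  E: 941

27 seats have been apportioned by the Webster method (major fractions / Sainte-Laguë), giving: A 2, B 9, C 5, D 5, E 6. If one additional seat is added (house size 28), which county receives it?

C

Priority for the next seat is population ÷ (current seats + 0.5).
Priorities: A 101.200, B 147.263, C 162.364, D 135.818, E 144.769.
Highest priority: C.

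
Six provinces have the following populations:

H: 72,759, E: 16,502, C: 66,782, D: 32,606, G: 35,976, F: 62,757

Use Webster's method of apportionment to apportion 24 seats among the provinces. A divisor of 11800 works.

H: 6; E: 1; C: 6; D: 3; G: 3; F: 5

With modified divisor 11800: modified quotas H 6.166, E 1.398, C 5.659, D 2.763, G 3.049, F 5.318.
Rounding to the nearest integer: H 6, E 1, C 6, D 3, G 3, F 5 (total 24).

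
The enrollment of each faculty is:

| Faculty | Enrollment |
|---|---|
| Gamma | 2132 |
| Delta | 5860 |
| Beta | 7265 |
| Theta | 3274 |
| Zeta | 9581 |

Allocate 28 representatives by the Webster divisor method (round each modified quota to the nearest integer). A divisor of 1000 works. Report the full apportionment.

With modified divisor 1000: modified quotas Gamma 2.132, Delta 5.860, Beta 7.265, Theta 3.274, Zeta 9.581.
Rounding to the nearest integer: Gamma 2, Delta 6, Beta 7, Theta 3, Zeta 10 (total 28).

Gamma 2, Delta 6, Beta 7, Theta 3, Zeta 10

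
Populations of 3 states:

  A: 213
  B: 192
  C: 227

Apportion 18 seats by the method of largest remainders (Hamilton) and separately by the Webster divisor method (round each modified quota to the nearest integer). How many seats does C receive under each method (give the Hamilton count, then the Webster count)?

6 and 7

Hamilton: A 6, B 6, C 6.
Webster: A 6, B 5, C 7.
C gets 6 under Hamilton and 7 under Webster.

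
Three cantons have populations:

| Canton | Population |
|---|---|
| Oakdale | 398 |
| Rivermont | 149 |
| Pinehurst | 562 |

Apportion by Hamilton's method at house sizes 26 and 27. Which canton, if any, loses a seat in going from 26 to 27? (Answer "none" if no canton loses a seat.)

At 26 seats: Oakdale 9, Rivermont 4, Pinehurst 13.
At 27 seats: Oakdale 10, Rivermont 3, Pinehurst 14.
Rivermont drops from 4 to 3.

Rivermont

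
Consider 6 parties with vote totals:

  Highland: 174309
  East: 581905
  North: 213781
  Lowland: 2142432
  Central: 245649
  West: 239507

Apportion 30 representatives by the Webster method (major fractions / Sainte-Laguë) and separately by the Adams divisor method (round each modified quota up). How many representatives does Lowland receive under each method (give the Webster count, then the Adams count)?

18 and 17

Webster: Highland 1, East 5, North 2, Lowland 18, Central 2, West 2.
Adams: Highland 2, East 5, North 2, Lowland 17, Central 2, West 2.
Lowland gets 18 under Webster and 17 under Adams.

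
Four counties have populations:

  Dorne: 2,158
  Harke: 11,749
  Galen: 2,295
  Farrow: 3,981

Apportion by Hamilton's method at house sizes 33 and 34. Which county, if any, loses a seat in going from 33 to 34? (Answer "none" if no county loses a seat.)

At 33 seats: Dorne 4, Harke 19, Galen 4, Farrow 6.
At 34 seats: Dorne 3, Harke 20, Galen 4, Farrow 7.
Dorne drops from 4 to 3.

Dorne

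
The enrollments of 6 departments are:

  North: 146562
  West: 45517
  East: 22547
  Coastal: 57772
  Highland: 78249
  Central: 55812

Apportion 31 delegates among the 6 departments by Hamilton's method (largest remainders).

North=11, West=4, East=2, Coastal=4, Highland=6, Central=4

Total 406459; standard divisor 406459/31 ≈ 13111.581.
Standard quotas: North 11.1781, West 3.4715, East 1.7196, Coastal 4.4062, Highland 5.9679, Central 4.2567.
Lower quotas: North 11, West 3, East 1, Coastal 4, Highland 5, Central 4 (sum 28, leaving 3 seats).
Remainders in descending order: Highland 0.9679, East 0.7196, West 0.4715, Coastal 0.4062, Central 0.2567, North 0.1781.
The surplus seats go to Highland, East, West.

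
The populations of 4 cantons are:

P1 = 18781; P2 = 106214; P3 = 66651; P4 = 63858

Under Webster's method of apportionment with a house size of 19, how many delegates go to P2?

Standard divisor 255504/19 ≈ 13447.579; standard quotas: P1 1.397, P2 7.898, P3 4.956, P4 4.749.
Rounding to the nearest integer gives P1 1, P2 8, P3 5, P4 5 — total 19, matching the house size, so no adjustment is needed.
P2 receives 8.

8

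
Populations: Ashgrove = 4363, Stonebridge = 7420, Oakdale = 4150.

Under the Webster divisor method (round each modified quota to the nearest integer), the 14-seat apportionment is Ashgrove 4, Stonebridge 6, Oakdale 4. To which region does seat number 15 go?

Priority for the next seat is population ÷ (current seats + 0.5).
Priorities: Ashgrove 969.556, Stonebridge 1141.538, Oakdale 922.222.
Highest priority: Stonebridge.

Stonebridge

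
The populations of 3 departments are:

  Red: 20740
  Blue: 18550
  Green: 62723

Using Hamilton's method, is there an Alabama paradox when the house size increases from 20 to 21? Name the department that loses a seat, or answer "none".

none

At 20 seats: Red 4, Blue 4, Green 12.
At 21 seats: Red 4, Blue 4, Green 13.
No department's allocation decreased.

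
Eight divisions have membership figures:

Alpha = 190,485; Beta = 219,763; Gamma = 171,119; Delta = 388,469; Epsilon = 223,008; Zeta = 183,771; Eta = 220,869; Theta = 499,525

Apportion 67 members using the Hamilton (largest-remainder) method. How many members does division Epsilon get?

Standard divisor: 2097009 ÷ 67 ≈ 31298.642.
Standard quotas: Alpha 6.0860, Beta 7.0215, Gamma 5.4673, Delta 12.4117, Epsilon 7.1252, Zeta 5.8715, Eta 7.0568, Theta 15.9600.
Lower quotas: Alpha 6, Beta 7, Gamma 5, Delta 12, Epsilon 7, Zeta 5, Eta 7, Theta 15 (sum 64, leaving 3 seats).
Remainders in descending order: Theta 0.9600, Zeta 0.8715, Gamma 0.4673, Delta 0.4117, Epsilon 0.1252, Alpha 0.0860, Eta 0.0568, Beta 0.0215.
The surplus seats go to Theta, Zeta, Gamma.
Epsilon receives 7.

7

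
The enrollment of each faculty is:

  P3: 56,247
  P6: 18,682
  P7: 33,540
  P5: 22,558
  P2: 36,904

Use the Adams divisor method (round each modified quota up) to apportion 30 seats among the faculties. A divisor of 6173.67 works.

With modified divisor 6173.67: modified quotas P3 9.111, P6 3.026, P7 5.433, P5 3.654, P2 5.978.
Rounding up: P3 10, P6 4, P7 6, P5 4, P2 6 (total 30).

P3=10; P6=4; P7=6; P5=4; P2=6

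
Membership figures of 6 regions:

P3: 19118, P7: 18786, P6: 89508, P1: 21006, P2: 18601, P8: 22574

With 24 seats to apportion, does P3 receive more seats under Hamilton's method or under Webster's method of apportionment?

Hamilton: P3 3, P7 2, P6 11, P1 3, P2 2, P8 3.
Webster: P3 2, P7 2, P6 12, P1 3, P2 2, P8 3.
P3 gets 3 under Hamilton and 2 under Webster.

Hamilton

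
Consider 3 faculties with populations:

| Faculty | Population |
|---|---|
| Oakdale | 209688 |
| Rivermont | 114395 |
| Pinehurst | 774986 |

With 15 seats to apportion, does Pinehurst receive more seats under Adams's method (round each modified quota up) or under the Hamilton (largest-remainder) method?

Hamilton

Adams: Oakdale 3, Rivermont 2, Pinehurst 10.
Hamilton: Oakdale 3, Rivermont 1, Pinehurst 11.
Pinehurst gets 10 under Adams and 11 under Hamilton.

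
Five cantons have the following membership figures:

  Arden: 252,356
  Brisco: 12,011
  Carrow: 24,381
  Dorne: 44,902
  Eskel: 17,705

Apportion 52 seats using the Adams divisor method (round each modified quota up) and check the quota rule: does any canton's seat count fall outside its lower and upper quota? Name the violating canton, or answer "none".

Standard quotas: Arden 37.348, Brisco 1.778, Carrow 3.608, Dorne 6.645, Eskel 2.620.
Adams allocation: Arden 36, Brisco 2, Carrow 4, Dorne 7, Eskel 3.
Arden has quota 37.348 (lower 37, upper 38) but receives 36 — outside the quota interval.

Arden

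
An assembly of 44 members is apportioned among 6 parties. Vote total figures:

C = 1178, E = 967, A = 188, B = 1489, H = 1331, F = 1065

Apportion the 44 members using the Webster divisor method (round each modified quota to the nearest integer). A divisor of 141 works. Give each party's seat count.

With modified divisor 141: modified quotas C 8.355, E 6.858, A 1.333, B 10.560, H 9.440, F 7.553.
Rounding to the nearest integer: C 8, E 7, A 1, B 11, H 9, F 8 (total 44).

C 8, E 7, A 1, B 11, H 9, F 8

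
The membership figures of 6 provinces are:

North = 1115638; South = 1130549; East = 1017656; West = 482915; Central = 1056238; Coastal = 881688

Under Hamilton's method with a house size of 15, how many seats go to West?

1

Total 5684684; standard divisor 5684684/15 ≈ 378978.933.
Standard quotas: North 2.9438, South 2.9831, East 2.6853, West 1.2743, Central 2.7871, Coastal 2.3265.
Lower quotas: North 2, South 2, East 2, West 1, Central 2, Coastal 2 (sum 11, leaving 4 seats).
Remainders in descending order: South 0.9831, North 0.9438, Central 0.7871, East 0.6853, Coastal 0.3265, West 0.2743.
The surplus seats go to South, North, Central, East.
West receives 1.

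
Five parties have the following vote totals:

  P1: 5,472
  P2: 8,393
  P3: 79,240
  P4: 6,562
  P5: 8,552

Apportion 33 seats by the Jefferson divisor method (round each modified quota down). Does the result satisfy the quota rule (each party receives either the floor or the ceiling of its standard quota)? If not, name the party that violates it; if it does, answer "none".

P3

Standard quotas: P1 1.669, P2 2.559, P3 24.163, P4 2.001, P5 2.608.
Jefferson allocation: P1 1, P2 2, P3 26, P4 2, P5 2.
P3 has quota 24.163 (lower 24, upper 25) but receives 26 — outside the quota interval.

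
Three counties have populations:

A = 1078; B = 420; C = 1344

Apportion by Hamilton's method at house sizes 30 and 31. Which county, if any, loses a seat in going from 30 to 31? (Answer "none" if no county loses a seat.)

At 30 seats: A 11, B 5, C 14.
At 31 seats: A 12, B 4, C 15.
B drops from 5 to 4.

B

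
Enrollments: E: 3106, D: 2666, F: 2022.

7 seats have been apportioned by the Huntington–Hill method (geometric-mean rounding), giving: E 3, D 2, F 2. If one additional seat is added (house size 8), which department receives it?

D

Priority for the next seat is population ÷ (√(s·(s+1))).
Priorities: E 896.625, D 1088.390, F 825.478.
Highest priority: D.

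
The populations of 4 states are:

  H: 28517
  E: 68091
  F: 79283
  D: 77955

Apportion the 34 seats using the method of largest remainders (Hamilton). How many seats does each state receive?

H 4, E 9, F 11, D 10

The standard divisor is 253846/34 ≈ 7466.059.
Standard quotas: H 3.8196, E 9.1201, F 10.6191, D 10.4413.
Lower quotas: H 3, E 9, F 10, D 10 (sum 32, leaving 2 seats).
Remainders in descending order: H 0.8196, F 0.6191, D 0.4413, E 0.1201.
The surplus seats go to H, F.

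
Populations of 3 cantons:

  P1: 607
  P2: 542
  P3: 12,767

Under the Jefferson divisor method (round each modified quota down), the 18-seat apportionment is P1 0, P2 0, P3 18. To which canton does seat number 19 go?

Priority for the next seat is population ÷ (current seats + 1).
Priorities: P1 607.000, P2 542.000, P3 671.947.
Highest priority: P3.

P3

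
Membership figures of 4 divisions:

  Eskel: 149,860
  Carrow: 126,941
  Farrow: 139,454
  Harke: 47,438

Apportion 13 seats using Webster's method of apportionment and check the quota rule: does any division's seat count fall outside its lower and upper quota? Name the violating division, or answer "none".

Standard quotas: Eskel 4.201, Carrow 3.559, Farrow 3.910, Harke 1.330.
Webster allocation: Eskel 4, Carrow 4, Farrow 4, Harke 1.
Every allocation lies between the lower and upper quota.

none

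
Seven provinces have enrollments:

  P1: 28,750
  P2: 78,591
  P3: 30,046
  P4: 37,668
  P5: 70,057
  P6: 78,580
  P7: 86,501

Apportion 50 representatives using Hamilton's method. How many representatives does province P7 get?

Standard divisor: 410193 ÷ 50 ≈ 8203.86.
Standard quotas: P1 3.5044, P2 9.5798, P3 3.6624, P4 4.5915, P5 8.5395, P6 9.5784, P7 10.5439.
Lower quotas: P1 3, P2 9, P3 3, P4 4, P5 8, P6 9, P7 10 (sum 46, leaving 4 seats).
Remainders in descending order: P3 0.6624, P4 0.5915, P2 0.5798, P6 0.5784, P7 0.5439, P5 0.5395, P1 0.5044.
Largest remainders: P3, P4, P2, P6 receive the extra seats.
P7 receives 10.

10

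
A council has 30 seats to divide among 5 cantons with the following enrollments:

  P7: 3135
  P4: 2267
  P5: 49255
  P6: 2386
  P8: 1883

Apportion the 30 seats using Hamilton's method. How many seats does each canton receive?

The standard divisor is 58926/30 ≈ 1964.2.
Standard quotas: P7 1.5961, P4 1.1542, P5 25.0764, P6 1.2147, P8 0.9587.
Lower quotas: P7 1, P4 1, P5 25, P6 1, P8 0 (sum 28, leaving 2 seats).
Remainders in descending order: P8 0.9587, P7 0.5961, P6 0.2147, P4 0.1542, P5 0.0764.
The surplus seats go to P8, P7.

P7=2, P4=1, P5=25, P6=1, P8=1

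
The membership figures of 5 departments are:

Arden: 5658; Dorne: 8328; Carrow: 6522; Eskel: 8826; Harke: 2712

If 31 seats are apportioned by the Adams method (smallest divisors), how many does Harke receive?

Standard divisor 32046/31 ≈ 1033.742; standard quotas: Arden 5.473, Dorne 8.056, Carrow 6.309, Eskel 8.538, Harke 2.623.
Rounding up gives 6, 9, 7, 9, 3 = 34 seats, so the divisor must be adjusted.
With modified divisor 1120: modified quotas Arden 5.052, Dorne 7.436, Carrow 5.823, Eskel 7.880, Harke 2.421.
Rounding up: Arden 6, Dorne 8, Carrow 6, Eskel 8, Harke 3 (total 31).
Harke receives 3.

3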